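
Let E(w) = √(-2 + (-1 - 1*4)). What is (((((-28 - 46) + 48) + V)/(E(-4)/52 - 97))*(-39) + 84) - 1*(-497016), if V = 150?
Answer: 12648458290068/25441943 + 251472*I*√7/25441943 ≈ 4.9715e+5 + 0.026151*I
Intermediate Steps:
E(w) = I*√7 (E(w) = √(-2 + (-1 - 4)) = √(-2 - 5) = √(-7) = I*√7)
(((((-28 - 46) + 48) + V)/(E(-4)/52 - 97))*(-39) + 84) - 1*(-497016) = (((((-28 - 46) + 48) + 150)/((I*√7)/52 - 97))*(-39) + 84) - 1*(-497016) = ((((-74 + 48) + 150)/((I*√7)*(1/52) - 97))*(-39) + 84) + 497016 = (((-26 + 150)/(I*√7/52 - 97))*(-39) + 84) + 497016 = ((124/(-97 + I*√7/52))*(-39) + 84) + 497016 = (-4836/(-97 + I*√7/52) + 84) + 497016 = (84 - 4836/(-97 + I*√7/52)) + 497016 = 497100 - 4836/(-97 + I*√7/52)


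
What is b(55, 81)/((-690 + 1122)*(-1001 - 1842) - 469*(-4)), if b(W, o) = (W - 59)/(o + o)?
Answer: 1/49665150 ≈ 2.0135e-8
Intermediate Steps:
b(W, o) = (-59 + W)/(2*o) (b(W, o) = (-59 + W)/((2*o)) = (-59 + W)*(1/(2*o)) = (-59 + W)/(2*o))
b(55, 81)/((-690 + 1122)*(-1001 - 1842) - 469*(-4)) = ((½)*(-59 + 55)/81)/((-690 + 1122)*(-1001 - 1842) - 469*(-4)) = ((½)*(1/81)*(-4))/(432*(-2843) + 1876) = -2/(81*(-1228176 + 1876)) = -2/81/(-1226300) = -2/81*(-1/1226300) = 1/49665150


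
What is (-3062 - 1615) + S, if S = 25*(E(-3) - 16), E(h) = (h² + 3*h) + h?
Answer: -5152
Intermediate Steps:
E(h) = h² + 4*h
S = -475 (S = 25*(-3*(4 - 3) - 16) = 25*(-3*1 - 16) = 25*(-3 - 16) = 25*(-19) = -475)
(-3062 - 1615) + S = (-3062 - 1615) - 475 = -4677 - 475 = -5152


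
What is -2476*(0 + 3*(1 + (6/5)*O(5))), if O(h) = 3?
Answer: -170844/5 ≈ -34169.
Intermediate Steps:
-2476*(0 + 3*(1 + (6/5)*O(5))) = -2476*(0 + 3*(1 + (6/5)*3)) = -2476*(0 + 3*(1 + 18/5)) = -2476*(0 + 3*(23/5)) = -2476*(0 + 69/5) = -2476*69/5 = -170844/5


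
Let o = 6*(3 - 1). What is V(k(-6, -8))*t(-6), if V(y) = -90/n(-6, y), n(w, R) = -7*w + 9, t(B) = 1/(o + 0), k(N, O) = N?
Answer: -5/34 ≈ -0.14706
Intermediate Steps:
o = 12 (o = 6*2 = 12)
t(B) = 1/12 (t(B) = 1/(12 + 0) = 1/12)
n(w, R) = 9 - 7*w
V(y) = -30/17 (V(y) = -90/(9 - 7*(-6)) = -90/(9 + 42) = -90/51 = -90*1/51 = -30/17)
V(k(-6, -8))*t(-6) = -30/17*1/12 = -5/34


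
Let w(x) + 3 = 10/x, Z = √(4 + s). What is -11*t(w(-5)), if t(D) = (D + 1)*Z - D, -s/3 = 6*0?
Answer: 33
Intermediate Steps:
s = 0 (s = -18*0 = -3*0 = 0)
Z = 2 (Z = √(4 + 0) = √4 = 2)
w(x) = -3 + 10/x
t(D) = 2 + D (t(D) = (D + 1)*2 - D = (1 + D)*2 - D = (2 + 2*D) - D = 2 + D)
-11*t(w(-5)) = -11*(2 + (-3 + 10/(-5))) = -11*(2 + (-3 + 10*(-⅕))) = -11*(2 + (-3 - 2)) = -11*(2 - 5) = -11*(-3) = 33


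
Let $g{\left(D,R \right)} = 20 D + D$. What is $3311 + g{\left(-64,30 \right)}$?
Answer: $1967$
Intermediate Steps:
$g{\left(D,R \right)} = 21 D$
$3311 + g{\left(-64,30 \right)} = 3311 + 21 \left(-64\right) = 3311 - 1344 = 1967$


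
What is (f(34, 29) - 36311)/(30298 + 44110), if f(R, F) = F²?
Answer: -17735/37204 ≈ -0.47670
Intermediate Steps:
(f(34, 29) - 36311)/(30298 + 44110) = (29² - 36311)/(30298 + 44110) = (841 - 36311)/74408 = -35470*1/74408 = -17735/37204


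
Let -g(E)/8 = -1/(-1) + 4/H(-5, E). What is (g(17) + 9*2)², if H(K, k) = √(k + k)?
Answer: 2212/17 - 320*√34/17 ≈ 20.359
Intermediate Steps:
H(K, k) = √2*√k (H(K, k) = √(2*k) = √2*√k)
g(E) = -8 - 16*√2/√E (g(E) = -8*(-1/(-1) + 4/((√2*√E))) = -8*(-1*(-1) + 4*(√2/(2*√E))) = -8*(1 + 2*√2/√E) = -8 - 16*√2/√E)
(g(17) + 9*2)² = ((-8 - 16*√2/√17) + 9*2)² = ((-8 - 16*√2*√17/17) + 18)² = ((-8 - 16*√34/17) + 18)² = (10 - 16*√34/17)²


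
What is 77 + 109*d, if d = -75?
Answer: -8098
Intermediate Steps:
77 + 109*d = 77 + 109*(-75) = 77 - 8175 = -8098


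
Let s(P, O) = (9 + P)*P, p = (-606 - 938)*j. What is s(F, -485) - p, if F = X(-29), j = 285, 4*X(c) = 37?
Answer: 7043341/16 ≈ 4.4021e+5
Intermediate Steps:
X(c) = 37/4 (X(c) = (¼)*37 = 37/4)
F = 37/4 ≈ 9.2500
p = -440040 (p = (-606 - 938)*285 = -1544*285 = -440040)
s(P, O) = P*(9 + P)
s(F, -485) - p = 37*(9 + 37/4)/4 - 1*(-440040) = (37/4)*(73/4) + 440040 = 2701/16 + 440040 = 7043341/16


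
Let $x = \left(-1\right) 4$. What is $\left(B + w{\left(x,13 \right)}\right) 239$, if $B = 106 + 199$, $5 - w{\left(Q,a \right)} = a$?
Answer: $70983$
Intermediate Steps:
$x = -4$
$w{\left(Q,a \right)} = 5 - a$
$B = 305$
$\left(B + w{\left(x,13 \right)}\right) 239 = \left(305 + \left(5 - 13\right)\right) 239 = \left(305 - 8\right) 239 = 297 \cdot 239 = 70983$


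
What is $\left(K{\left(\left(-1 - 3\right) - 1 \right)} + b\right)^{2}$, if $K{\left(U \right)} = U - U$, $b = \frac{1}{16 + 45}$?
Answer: $\frac{1}{3721} \approx 0.00026874$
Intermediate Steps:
$b = \frac{1}{61} \approx 0.016393$
$K{\left(U \right)} = 0$
$\left(K{\left(\left(-1 - 3\right) - 1 \right)} + b\right)^{2} = \left(0 + \frac{1}{61}\right)^{2} = \left(\frac{1}{61}\right)^{2} = \frac{1}{3721}$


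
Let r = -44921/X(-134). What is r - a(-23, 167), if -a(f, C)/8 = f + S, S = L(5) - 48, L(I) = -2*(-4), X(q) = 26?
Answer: -58025/26 ≈ -2231.7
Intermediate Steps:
L(I) = 8
S = -40 (S = 8 - 48 = -40)
r = -44921/26 ≈ -1727.7
a(f, C) = 320 - 8*f (a(f, C) = -8*(f - 40) = -8*(-40 + f) = 320 - 8*f)
r - a(-23, 167) = -44921/26 - (320 - 8*(-23)) = -44921/26 - (320 + 184) = -44921/26 - 1*504 = -44921/26 - 504 = -58025/26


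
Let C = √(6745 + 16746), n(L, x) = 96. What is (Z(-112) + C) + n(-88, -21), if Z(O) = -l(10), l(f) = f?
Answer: 86 + 13*√139 ≈ 239.27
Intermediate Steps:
C = 13*√139 (C = √23491 = 13*√139 ≈ 153.27)
Z(O) = -10 (Z(O) = -1*10 = -10)
(Z(-112) + C) + n(-88, -21) = (-10 + 13*√139) + 96 = 86 + 13*√139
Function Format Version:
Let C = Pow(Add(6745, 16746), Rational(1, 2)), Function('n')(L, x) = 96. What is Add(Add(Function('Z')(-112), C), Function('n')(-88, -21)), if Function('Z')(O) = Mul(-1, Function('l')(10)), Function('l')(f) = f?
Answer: Add(86, Mul(13, Pow(139, Rational(1, 2)))) ≈ 239.27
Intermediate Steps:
C = Mul(13, Pow(139, Rational(1, 2))) (C = Pow(23491, Rational(1, 2)) = Mul(13, Pow(139, Rational(1, 2))) ≈ 153.27)
Function('Z')(O) = -10 (Function('Z')(O) = Mul(-1, 10) = -10)
Add(Add(Function('Z')(-112), C), Function('n')(-88, -21)) = Add(Add(-10, Mul(13, Pow(139, Rational(1, 2)))), 96) = Add(86, Mul(13, Pow(139, Rational(1, 2))))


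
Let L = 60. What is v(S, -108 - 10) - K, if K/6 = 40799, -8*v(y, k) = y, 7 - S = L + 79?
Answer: -489555/2 ≈ -2.4478e+5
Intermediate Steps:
S = -132 (S = 7 - (60 + 79) = 7 - 1*139 = 7 - 139 = -132)
v(y, k) = -y/8
K = 244794 (K = 6*40799 = 244794)
v(S, -108 - 10) - K = -⅛*(-132) - 1*244794 = 33/2 - 244794 = -489555/2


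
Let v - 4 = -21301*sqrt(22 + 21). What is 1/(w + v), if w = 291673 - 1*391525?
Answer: 14264/1362982677 - 3043*sqrt(43)/1362982677 ≈ -4.1749e-6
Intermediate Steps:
w = -99852 (w = 291673 - 391525 = -99852)
v = 4 - 21301*sqrt(43) (v = 4 - 21301*sqrt(22 + 21) = 4 - 21301*sqrt(43) ≈ -1.3968e+5)
1/(w + v) = 1/(-99852 + (4 - 21301*sqrt(43))) = 1/(-99848 - 21301*sqrt(43))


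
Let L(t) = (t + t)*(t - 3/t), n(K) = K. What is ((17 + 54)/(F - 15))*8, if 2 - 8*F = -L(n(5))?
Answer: -2272/37 ≈ -61.405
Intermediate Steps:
L(t) = 2*t*(t - 3/t) (L(t) = (2*t)*(t - 3/t) = 2*t*(t - 3/t))
F = 23/4 (F = ¼ - (-1)*(-6 + 2*5²)/8 = ¼ - (-1)*(-6 + 2*25)/8 = ¼ - (-1)*(-6 + 50)/8 = ¼ - (-1)*44/8 = ¼ - ⅛*(-44) = ¼ + 11/2 = 23/4 ≈ 5.7500)
((17 + 54)/(F - 15))*8 = ((17 + 54)/(23/4 - 15))*8 = (71/(-37/4))*8 = (71*(-4/37))*8 = -284/37*8 = -2272/37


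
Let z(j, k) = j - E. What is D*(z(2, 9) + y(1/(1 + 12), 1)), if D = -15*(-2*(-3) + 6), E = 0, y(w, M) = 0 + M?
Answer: -540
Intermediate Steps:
y(w, M) = M
z(j, k) = j (z(j, k) = j - 1*0 = j + 0 = j)
D = -180 (D = -15*(6 + 6) = -15*12 = -180)
D*(z(2, 9) + y(1/(1 + 12), 1)) = -180*(2 + 1) = -180*3 = -540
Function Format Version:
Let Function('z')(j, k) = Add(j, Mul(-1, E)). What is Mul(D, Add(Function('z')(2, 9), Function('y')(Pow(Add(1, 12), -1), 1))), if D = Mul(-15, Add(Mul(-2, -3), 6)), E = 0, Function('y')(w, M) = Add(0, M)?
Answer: -540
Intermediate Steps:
Function('y')(w, M) = M
Function('z')(j, k) = j (Function('z')(j, k) = Add(j, Mul(-1, 0)) = Add(j, 0) = j)
D = -180 (D = Mul(-15, Add(6, 6)) = Mul(-15, 12) = -180)
Mul(D, Add(Function('z')(2, 9), Function('y')(Pow(Add(1, 12), -1), 1))) = Mul(-180, Add(2, 1)) = Mul(-180, 3) = -540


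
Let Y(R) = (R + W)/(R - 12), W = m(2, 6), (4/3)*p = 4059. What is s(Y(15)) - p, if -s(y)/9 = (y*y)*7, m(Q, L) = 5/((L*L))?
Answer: -6024523/1296 ≈ -4648.6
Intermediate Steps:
p = 12177/4 (p = (¾)*4059 = 12177/4 ≈ 3044.3)
m(Q, L) = 5/L² (m(Q, L) = 5/(L²) = 5/L²)
W = 5/36 (W = 5/6² = 5*(1/36) = 5/36 ≈ 0.13889)
Y(R) = (5/36 + R)/(-12 + R) (Y(R) = (R + 5/36)/(R - 12) = (5/36 + R)/(-12 + R))
s(y) = -63*y² (s(y) = -9*y*y*7 = -9*y²*7 = -63*y²)
s(Y(15)) - p = -63*(5/36 + 15)²/(-12 + 15)² - 1*12177/4 = -63*((545/36)/3)² - 12177/4 = -63*((⅓)*(545/36))² - 12177/4 = -63*(545/108)² - 12177/4 = -63*297025/11664 - 12177/4 = -2079175/1296 - 12177/4 = -6024523/1296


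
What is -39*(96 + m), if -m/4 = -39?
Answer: -9828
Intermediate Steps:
m = 156 (m = -4*(-39) = 156)
-39*(96 + m) = -39*(96 + 156) = -39*252 = -9828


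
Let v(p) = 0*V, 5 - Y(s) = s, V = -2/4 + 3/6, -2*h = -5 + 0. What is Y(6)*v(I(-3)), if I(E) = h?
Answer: 0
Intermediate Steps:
h = 5/2 (h = -(-5 + 0)/2 = -1/2*(-5) = 5/2 ≈ 2.5000)
V = 0 (V = -2*1/4 + 3*(1/6) = -1/2 + 1/2 = 0)
Y(s) = 5 - s
I(E) = 5/2
v(p) = 0 (v(p) = 0*0 = 0)
Y(6)*v(I(-3)) = (5 - 1*6)*0 = (5 - 6)*0 = -1*0 = 0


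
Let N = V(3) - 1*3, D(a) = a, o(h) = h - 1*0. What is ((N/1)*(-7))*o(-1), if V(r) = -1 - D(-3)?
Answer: -7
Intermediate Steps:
o(h) = h (o(h) = h + 0 = h)
V(r) = 2 (V(r) = -1 - 1*(-3) = -1 + 3 = 2)
N = -1 (N = 2 - 1*3 = 2 - 3 = -1)
((N/1)*(-7))*o(-1) = (-1/1*(-7))*(-1) = (-1*1*(-7))*(-1) = -1*(-7)*(-1) = 7*(-1) = -7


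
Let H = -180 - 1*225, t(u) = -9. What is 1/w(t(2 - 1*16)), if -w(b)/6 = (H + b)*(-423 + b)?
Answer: -1/1073088 ≈ -9.3189e-7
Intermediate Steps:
H = -405 (H = -180 - 225 = -405)
w(b) = -6*(-423 + b)*(-405 + b) (w(b) = -6*(-405 + b)*(-423 + b) = -6*(-423 + b)*(-405 + b))
1/w(t(2 - 1*16)) = 1/(-1027890 - 6*(-9)² + 4968*(-9)) = 1/(-1027890 - 6*81 - 44712) = 1/(-1027890 - 486 - 44712) = 1/(-1073088) = -1/1073088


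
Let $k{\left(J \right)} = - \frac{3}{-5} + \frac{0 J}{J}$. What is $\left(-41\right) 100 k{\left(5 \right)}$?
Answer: $-2460$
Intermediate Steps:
$k{\left(J \right)} = \frac{3}{5}$ ($k{\left(J \right)} = \left(-3\right) \left(- \frac{1}{5}\right) + \frac{0}{J} = \frac{3}{5} + 0 = \frac{3}{5}$)
$\left(-41\right) 100 k{\left(5 \right)} = \left(-41\right) 100 \cdot \frac{3}{5} = \left(-4100\right) \frac{3}{5} = -2460$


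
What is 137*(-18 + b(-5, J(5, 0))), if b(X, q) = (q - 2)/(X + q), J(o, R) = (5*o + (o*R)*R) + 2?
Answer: -50827/22 ≈ -2310.3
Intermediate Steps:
J(o, R) = 2 + 5*o + o*R² (J(o, R) = (5*o + (R*o)*R) + 2 = (5*o + o*R²) + 2 = 2 + 5*o + o*R²)
b(X, q) = (-2 + q)/(X + q)
137*(-18 + b(-5, J(5, 0))) = 137*(-18 + (-2 + (2 + 5*5 + 5*0²))/(-5 + (2 + 5*5 + 5*0²))) = 137*(-18 + (-2 + (2 + 25 + 5*0))/(-5 + (2 + 25 + 5*0))) = 137*(-18 + (-2 + (2 + 25 + 0))/(-5 + (2 + 25 + 0))) = 137*(-18 + (-2 + 27)/(-5 + 27)) = 137*(-18 + 25/22) = 137*(-371/22) = -50827/22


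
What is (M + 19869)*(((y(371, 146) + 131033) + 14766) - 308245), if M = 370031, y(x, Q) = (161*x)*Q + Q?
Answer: 3336930297400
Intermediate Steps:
y(x, Q) = Q + 161*Q*x (y(x, Q) = 161*Q*x + Q = Q + 161*Q*x)
(M + 19869)*(((y(371, 146) + 131033) + 14766) - 308245) = (370031 + 19869)*(((146*(1 + 161*371) + 131033) + 14766) - 308245) = 389900*(((146*(1 + 59731) + 131033) + 14766) - 308245) = 389900*(((146*59732 + 131033) + 14766) - 308245) = 389900*(((8720872 + 131033) + 14766) - 308245) = 389900*((8851905 + 14766) - 308245) = 389900*(8866671 - 308245) = 389900*8558426 = 3336930297400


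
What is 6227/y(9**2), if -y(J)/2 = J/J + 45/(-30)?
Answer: 6227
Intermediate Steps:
y(J) = 1 (y(J) = -2*(J/J + 45/(-30)) = -2*(1 + 45*(-1/30)) = -2*(1 - 3/2) = -2*(-1/2) = 1)
6227/y(9**2) = 6227/1 = 6227*1 = 6227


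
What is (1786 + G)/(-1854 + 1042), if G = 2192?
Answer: -1989/406 ≈ -4.8990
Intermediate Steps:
(1786 + G)/(-1854 + 1042) = (1786 + 2192)/(-1854 + 1042) = 3978/(-812) = 3978*(-1/812) = -1989/406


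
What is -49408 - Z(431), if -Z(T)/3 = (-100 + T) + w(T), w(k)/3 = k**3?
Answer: 720518504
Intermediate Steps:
w(k) = 3*k**3
Z(T) = 300 - 9*T**3 - 3*T (Z(T) = -3*((-100 + T) + 3*T**3) = -3*(-100 + T + 3*T**3) = 300 - 9*T**3 - 3*T)
-49408 - Z(431) = -49408 - (300 - 9*431**3 - 3*431) = -49408 - (300 - 9*80062991 - 1293) = -49408 - (300 - 720566919 - 1293) = -49408 - 1*(-720567912) = -49408 + 720567912 = 720518504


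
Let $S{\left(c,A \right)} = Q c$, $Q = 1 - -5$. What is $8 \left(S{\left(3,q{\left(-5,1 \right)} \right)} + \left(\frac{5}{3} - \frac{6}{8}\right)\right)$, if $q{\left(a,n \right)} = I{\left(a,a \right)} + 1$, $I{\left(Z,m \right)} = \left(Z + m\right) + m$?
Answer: $\frac{454}{3} \approx 151.33$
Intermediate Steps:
$I{\left(Z,m \right)} = Z + 2 m$
$q{\left(a,n \right)} = 1 + 3 a$ ($q{\left(a,n \right)} = \left(a + 2 a\right) + 1 = 3 a + 1 = 1 + 3 a$)
$Q = 6$ ($Q = 1 + 5 = 6$)
$S{\left(c,A \right)} = 6 c$
$8 \left(S{\left(3,q{\left(-5,1 \right)} \right)} + \left(\frac{5}{3} - \frac{6}{8}\right)\right) = 8 \left(6 \cdot 3 + \left(\frac{5}{3} - \frac{6}{8}\right)\right) = 8 \left(18 + \left(5 \cdot \frac{1}{3} - \frac{3}{4}\right)\right) = 8 \left(18 + \left(\frac{5}{3} - \frac{3}{4}\right)\right) = 8 \left(18 + \frac{11}{12}\right) = 8 \cdot \frac{227}{12} = \frac{454}{3}$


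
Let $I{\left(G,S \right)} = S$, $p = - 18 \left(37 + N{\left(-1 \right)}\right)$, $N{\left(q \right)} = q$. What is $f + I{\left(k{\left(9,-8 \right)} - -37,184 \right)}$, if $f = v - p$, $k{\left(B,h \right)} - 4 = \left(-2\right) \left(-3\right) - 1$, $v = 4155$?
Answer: $4987$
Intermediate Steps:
$k{\left(B,h \right)} = 9$ ($k{\left(B,h \right)} = 4 - -5 = 4 + \left(6 - 1\right) = 4 + 5 = 9$)
$p = -648$ ($p = - 18 \left(37 - 1\right) = \left(-18\right) 36 = -648$)
$f = 4803$ ($f = 4155 - -648 = 4155 + 648 = 4803$)
$f + I{\left(k{\left(9,-8 \right)} - -37,184 \right)} = 4803 + 184 = 4987$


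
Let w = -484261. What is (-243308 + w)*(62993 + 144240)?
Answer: -150776306577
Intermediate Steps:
(-243308 + w)*(62993 + 144240) = (-243308 - 484261)*(62993 + 144240) = -727569*207233 = -150776306577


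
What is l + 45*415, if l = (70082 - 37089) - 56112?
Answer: -4444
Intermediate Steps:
l = -23119 (l = 32993 - 56112 = -23119)
l + 45*415 = -23119 + 45*415 = -23119 + 18675 = -4444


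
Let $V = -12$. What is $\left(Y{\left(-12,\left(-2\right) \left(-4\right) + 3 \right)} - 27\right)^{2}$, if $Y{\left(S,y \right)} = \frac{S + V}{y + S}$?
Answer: $9$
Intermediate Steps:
$Y{\left(S,y \right)} = \frac{-12 + S}{S + y}$ ($Y{\left(S,y \right)} = \frac{S - 12}{y + S} = \frac{-12 + S}{S + y}$)
$\left(Y{\left(-12,\left(-2\right) \left(-4\right) + 3 \right)} - 27\right)^{2} = \left(\frac{-12 - 12}{-12 + \left(\left(-2\right) \left(-4\right) + 3\right)} - 27\right)^{2} = \left(\frac{1}{-12 + \left(8 + 3\right)} \left(-24\right) - 27\right)^{2} = \left(\frac{1}{-12 + 11} \left(-24\right) - 27\right)^{2} = \left(\frac{1}{-1} \left(-24\right) - 27\right)^{2} = \left(\left(-1\right) \left(-24\right) - 27\right)^{2} = \left(24 - 27\right)^{2} = \left(-3\right)^{2} = 9$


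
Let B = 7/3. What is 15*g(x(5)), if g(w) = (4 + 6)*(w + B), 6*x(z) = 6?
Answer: 500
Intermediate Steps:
B = 7/3 (B = 7*(1/3) = 7/3 ≈ 2.3333)
x(z) = 1 (x(z) = (1/6)*6 = 1)
g(w) = 70/3 + 10*w (g(w) = (4 + 6)*(w + 7/3) = 10*(7/3 + w) = 70/3 + 10*w)
15*g(x(5)) = 15*(70/3 + 10*1) = 15*(70/3 + 10) = 15*(100/3) = 500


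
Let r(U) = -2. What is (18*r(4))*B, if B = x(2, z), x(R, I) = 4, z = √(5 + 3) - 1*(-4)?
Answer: -144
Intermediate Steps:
z = 4 + 2*√2 (z = √8 + 4 = 2*√2 + 4 = 4 + 2*√2 ≈ 6.8284)
B = 4
(18*r(4))*B = (18*(-2))*4 = -36*4 = -144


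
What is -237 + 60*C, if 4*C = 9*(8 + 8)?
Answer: 1923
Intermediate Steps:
C = 36 (C = (9*(8 + 8))/4 = (9*16)/4 = (1/4)*144 = 36)
-237 + 60*C = -237 + 60*36 = -237 + 2160 = 1923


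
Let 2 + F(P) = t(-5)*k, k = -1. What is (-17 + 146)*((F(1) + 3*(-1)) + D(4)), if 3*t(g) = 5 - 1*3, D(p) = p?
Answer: -215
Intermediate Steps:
t(g) = ⅔ (t(g) = (5 - 1*3)/3 = (5 - 3)/3 = (⅓)*2 = ⅔)
F(P) = -8/3 (F(P) = -2 + (⅔)*(-1) = -2 - ⅔ = -8/3)
(-17 + 146)*((F(1) + 3*(-1)) + D(4)) = (-17 + 146)*((-8/3 + 3*(-1)) + 4) = 129*((-8/3 - 3) + 4) = 129*(-17/3 + 4) = 129*(-5/3) = -215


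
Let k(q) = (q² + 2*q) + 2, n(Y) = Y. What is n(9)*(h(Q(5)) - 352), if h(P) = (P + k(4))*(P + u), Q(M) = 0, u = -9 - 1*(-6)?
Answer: -3870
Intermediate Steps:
k(q) = 2 + q² + 2*q
u = -3 (u = -9 + 6 = -3)
h(P) = (-3 + P)*(26 + P) (h(P) = (P + (2 + 4² + 2*4))*(P - 3) = (P + (2 + 16 + 8))*(-3 + P) = (P + 26)*(-3 + P) = (26 + P)*(-3 + P) = (-3 + P)*(26 + P))
n(9)*(h(Q(5)) - 352) = 9*((-78 + 0² + 23*0) - 352) = 9*((-78 + 0 + 0) - 352) = 9*(-78 - 352) = 9*(-430) = -3870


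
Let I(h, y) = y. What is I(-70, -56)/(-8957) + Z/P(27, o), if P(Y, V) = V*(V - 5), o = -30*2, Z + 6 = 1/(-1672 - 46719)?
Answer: 612919717/130031456100 ≈ 0.0047136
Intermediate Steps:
Z = -290347/48391 (Z = -6 + 1/(-1672 - 46719) = -6 + 1/(-48391) = -6 - 1/48391 = -290347/48391 ≈ -6.0000)
o = -60
P(Y, V) = V*(-5 + V)
I(-70, -56)/(-8957) + Z/P(27, o) = -56/(-8957) - 290347*(-1/(60*(-5 - 60)))/48391 = -56*(-1/8957) - 290347/(48391*((-60*(-65)))) = 56/8957 - 290347/48391/3900 = 56/8957 - 290347/48391*1/3900 = 56/8957 - 290347/188724900 = 612919717/130031456100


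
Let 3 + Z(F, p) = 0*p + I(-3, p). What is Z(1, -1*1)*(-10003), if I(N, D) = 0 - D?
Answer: 20006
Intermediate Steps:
I(N, D) = -D
Z(F, p) = -3 - p (Z(F, p) = -3 + (0*p - p) = -3 + (0 - p) = -3 - p)
Z(1, -1*1)*(-10003) = (-3 - (-1))*(-10003) = (-3 - 1*(-1))*(-10003) = (-3 + 1)*(-10003) = -2*(-10003) = 20006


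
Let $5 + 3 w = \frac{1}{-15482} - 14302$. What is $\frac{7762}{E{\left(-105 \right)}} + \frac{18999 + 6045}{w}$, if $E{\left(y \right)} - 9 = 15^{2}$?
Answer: $\frac{723551629967}{25915614075} \approx 27.92$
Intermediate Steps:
$w = - \frac{221500975}{46446}$ ($w = - \frac{5}{3} + \frac{\frac{1}{-15482} - 14302}{3} = - \frac{5}{3} + \frac{- \frac{1}{15482} - 14302}{3} = - \frac{5}{3} + \frac{1}{3} \left(- \frac{221423565}{15482}\right) = - \frac{5}{3} - \frac{73807855}{15482} = - \frac{221500975}{46446} \approx -4769.0$)
$E{\left(y \right)} = 234$ ($E{\left(y \right)} = 9 + 15^{2} = 9 + 225 = 234$)
$\frac{7762}{E{\left(-105 \right)}} + \frac{18999 + 6045}{w} = \frac{7762}{234} + \frac{18999 + 6045}{- \frac{221500975}{46446}} = 7762 \cdot \frac{1}{234} + 25044 \left(- \frac{46446}{221500975}\right) = \frac{3881}{117} - \frac{1163193624}{221500975} = \frac{723551629967}{25915614075}$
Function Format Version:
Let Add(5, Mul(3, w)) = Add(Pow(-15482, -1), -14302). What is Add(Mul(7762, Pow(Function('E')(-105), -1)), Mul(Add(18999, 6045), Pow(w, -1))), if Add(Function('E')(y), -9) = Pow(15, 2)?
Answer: Rational(723551629967, 25915614075) ≈ 27.920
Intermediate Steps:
w = Rational(-221500975, 46446) (w = Add(Rational(-5, 3), Mul(Rational(1, 3), Add(Pow(-15482, -1), -14302))) = Add(Rational(-5, 3), Mul(Rational(1, 3), Add(Rational(-1, 15482), -14302))) = Add(Rational(-5, 3), Mul(Rational(1, 3), Rational(-221423565, 15482))) = Add(Rational(-5, 3), Rational(-73807855, 15482)) = Rational(-221500975, 46446) ≈ -4769.0)
Function('E')(y) = 234 (Function('E')(y) = Add(9, Pow(15, 2)) = Add(9, 225) = 234)
Add(Mul(7762, Pow(Function('E')(-105), -1)), Mul(Add(18999, 6045), Pow(w, -1))) = Add(Mul(7762, Pow(234, -1)), Mul(Add(18999, 6045), Pow(Rational(-221500975, 46446), -1))) = Add(Mul(7762, Rational(1, 234)), Mul(25044, Rational(-46446, 221500975))) = Add(Rational(3881, 117), Rational(-1163193624, 221500975)) = Rational(723551629967, 25915614075)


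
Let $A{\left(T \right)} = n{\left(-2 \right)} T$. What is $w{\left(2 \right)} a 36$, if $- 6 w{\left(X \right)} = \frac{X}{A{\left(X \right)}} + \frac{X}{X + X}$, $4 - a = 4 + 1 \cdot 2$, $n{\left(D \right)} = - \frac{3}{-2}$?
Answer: $14$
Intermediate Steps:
$n{\left(D \right)} = \frac{3}{2}$ ($n{\left(D \right)} = \left(-3\right) \left(- \frac{1}{2}\right) = \frac{3}{2}$)
$a = -2$ ($a = 4 - \left(4 + 1 \cdot 2\right) = 4 - \left(4 + 2\right) = 4 - 6 = -2$)
$A{\left(T \right)} = \frac{3 T}{2}$
$w{\left(X \right)} = - \frac{7}{36}$ ($w{\left(X \right)} = - \frac{\frac{X}{\frac{3}{2} X} + \frac{X}{X + X}}{6} = - \frac{X \frac{2}{3 X} + \frac{X}{2 X}}{6} = - \frac{\frac{2}{3} + X \frac{1}{2 X}}{6} = - \frac{\frac{2}{3} + \frac{1}{2}}{6} = \left(- \frac{1}{6}\right) \frac{7}{6} = - \frac{7}{36}$)
$w{\left(2 \right)} a 36 = \left(- \frac{7}{36}\right) \left(-2\right) 36 = \frac{7}{18} \cdot 36 = 14$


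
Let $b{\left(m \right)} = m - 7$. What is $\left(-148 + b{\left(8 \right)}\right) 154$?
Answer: $-22638$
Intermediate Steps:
$b{\left(m \right)} = -7 + m$
$\left(-148 + b{\left(8 \right)}\right) 154 = \left(-148 + \left(-7 + 8\right)\right) 154 = \left(-148 + 1\right) 154 = \left(-147\right) 154 = -22638$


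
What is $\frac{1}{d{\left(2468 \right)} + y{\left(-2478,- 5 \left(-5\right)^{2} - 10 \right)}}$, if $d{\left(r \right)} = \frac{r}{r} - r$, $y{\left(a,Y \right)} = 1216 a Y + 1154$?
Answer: $\frac{1}{406787167} \approx 2.4583 \cdot 10^{-9}$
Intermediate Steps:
$y{\left(a,Y \right)} = 1154 + 1216 Y a$ ($y{\left(a,Y \right)} = 1216 Y a + 1154 = 1154 + 1216 Y a$)
$d{\left(r \right)} = 1 - r$
$\frac{1}{d{\left(2468 \right)} + y{\left(-2478,- 5 \left(-5\right)^{2} - 10 \right)}} = \frac{1}{\left(1 - 2468\right) + \left(1154 + 1216 \left(- 5 \left(-5\right)^{2} - 10\right) \left(-2478\right)\right)} = \frac{1}{\left(1 - 2468\right) + \left(1154 + 1216 \left(\left(-5\right) 25 - 10\right) \left(-2478\right)\right)} = \frac{1}{-2467 + \left(1154 + 1216 \left(-125 - 10\right) \left(-2478\right)\right)} = \frac{1}{-2467 + \left(1154 + 1216 \left(-135\right) \left(-2478\right)\right)} = \frac{1}{-2467 + \left(1154 + 406788480\right)} = \frac{1}{-2467 + 406789634} = \frac{1}{406787167}$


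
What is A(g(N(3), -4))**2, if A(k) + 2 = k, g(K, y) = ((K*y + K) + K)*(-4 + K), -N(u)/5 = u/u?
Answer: 8464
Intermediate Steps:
N(u) = -5 (N(u) = -5*u/u = -5*1 = -5)
g(K, y) = (-4 + K)*(2*K + K*y) (g(K, y) = ((K + K*y) + K)*(-4 + K) = (2*K + K*y)*(-4 + K) = (-4 + K)*(2*K + K*y))
A(k) = -2 + k
A(g(N(3), -4))**2 = (-2 - 5*(-8 - 4*(-4) + 2*(-5) - 5*(-4)))**2 = (-2 - 5*(-8 + 16 - 10 + 20))**2 = (-2 - 5*18)**2 = (-2 - 90)**2 = (-92)**2 = 8464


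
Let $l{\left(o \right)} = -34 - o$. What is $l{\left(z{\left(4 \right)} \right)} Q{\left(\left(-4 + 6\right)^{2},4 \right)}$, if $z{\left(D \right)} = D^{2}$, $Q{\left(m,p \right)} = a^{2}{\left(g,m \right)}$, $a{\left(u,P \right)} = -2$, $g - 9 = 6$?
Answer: $-200$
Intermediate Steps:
$g = 15$ ($g = 9 + 6 = 15$)
$Q{\left(m,p \right)} = 4$ ($Q{\left(m,p \right)} = \left(-2\right)^{2} = 4$)
$l{\left(z{\left(4 \right)} \right)} Q{\left(\left(-4 + 6\right)^{2},4 \right)} = \left(-34 - 4^{2}\right) 4 = \left(-34 - 16\right) 4 = \left(-50\right) 4 = -200$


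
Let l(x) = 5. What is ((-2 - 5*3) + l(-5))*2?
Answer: -24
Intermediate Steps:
((-2 - 5*3) + l(-5))*2 = ((-2 - 5*3) + 5)*2 = ((-2 - 15) + 5)*2 = (-17 + 5)*2 = -12*2 = -24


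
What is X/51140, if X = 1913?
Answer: 1913/51140 ≈ 0.037407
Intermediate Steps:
X/51140 = 1913/51140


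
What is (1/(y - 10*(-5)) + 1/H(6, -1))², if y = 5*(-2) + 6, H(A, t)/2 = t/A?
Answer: 18769/2116 ≈ 8.8700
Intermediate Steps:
H(A, t) = 2*t/A (H(A, t) = 2*(t/A) = 2*t/A)
y = -4 (y = -10 + 6 = -4)
(1/(y - 10*(-5)) + 1/H(6, -1))² = (1/(-4 - 10*(-5)) + 1/(2*(-1)/6))² = (1/(-4 + 50) + 1/(2*(-1)*(⅙)))² = (1/46 + 1/(-⅓))² = (1/46 - 3)² = (-137/46)² = 18769/2116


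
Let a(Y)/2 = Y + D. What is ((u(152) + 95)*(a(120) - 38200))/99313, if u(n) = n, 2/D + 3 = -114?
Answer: -4441324/47043 ≈ -94.410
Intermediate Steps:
D = -2/117 (D = 2/(-3 - 114) = 2/(-117) = 2*(-1/117) = -2/117 ≈ -0.017094)
a(Y) = -4/117 + 2*Y (a(Y) = 2*(Y - 2/117) = 2*(-2/117 + Y) = -4/117 + 2*Y)
((u(152) + 95)*(a(120) - 38200))/99313 = ((152 + 95)*((-4/117 + 2*120) - 38200))/99313 = (247*((-4/117 + 240) - 38200))*(1/99313) = (247*(28076/117 - 38200))*(1/99313) = (247*(-4441324/117))*(1/99313) = -84385156/9*1/99313 = -4441324/47043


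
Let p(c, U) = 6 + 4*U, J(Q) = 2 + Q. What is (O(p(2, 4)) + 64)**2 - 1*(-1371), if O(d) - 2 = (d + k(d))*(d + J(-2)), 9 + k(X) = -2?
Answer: 96235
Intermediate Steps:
k(X) = -11 (k(X) = -9 - 2 = -11)
O(d) = 2 + d*(-11 + d) (O(d) = 2 + (d - 11)*(d + (2 - 2)) = 2 + (-11 + d)*(d + 0) = 2 + (-11 + d)*d = 2 + d*(-11 + d))
(O(p(2, 4)) + 64)**2 - 1*(-1371) = ((2 + (6 + 4*4)**2 - 11*(6 + 4*4)) + 64)**2 - 1*(-1371) = ((2 + (6 + 16)**2 - 11*(6 + 16)) + 64)**2 + 1371 = ((2 + 22**2 - 11*22) + 64)**2 + 1371 = ((2 + 484 - 242) + 64)**2 + 1371 = (244 + 64)**2 + 1371 = 308**2 + 1371 = 94864 + 1371 = 96235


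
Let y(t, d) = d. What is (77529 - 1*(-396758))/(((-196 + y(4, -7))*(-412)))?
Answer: 474287/83636 ≈ 5.6708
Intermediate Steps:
(77529 - 1*(-396758))/(((-196 + y(4, -7))*(-412))) = (77529 - 1*(-396758))/(((-196 - 7)*(-412))) = (77529 + 396758)/((-203*(-412))) = 474287/83636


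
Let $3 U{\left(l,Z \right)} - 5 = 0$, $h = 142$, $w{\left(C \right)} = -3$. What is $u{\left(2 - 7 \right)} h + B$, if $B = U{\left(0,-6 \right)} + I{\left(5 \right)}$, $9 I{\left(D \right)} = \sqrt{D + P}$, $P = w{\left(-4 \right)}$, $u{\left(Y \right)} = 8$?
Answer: $\frac{3413}{3} + \frac{\sqrt{2}}{9} \approx 1137.8$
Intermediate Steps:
$U{\left(l,Z \right)} = \frac{5}{3}$ ($U{\left(l,Z \right)} = \frac{5}{3} + \frac{1}{3} \cdot 0 = \frac{5}{3} + 0 = \frac{5}{3}$)
$P = -3$
$I{\left(D \right)} = \frac{\sqrt{-3 + D}}{9}$ ($I{\left(D \right)} = \frac{\sqrt{D - 3}}{9} = \frac{\sqrt{-3 + D}}{9}$)
$B = \frac{5}{3} + \frac{\sqrt{2}}{9}$ ($B = \frac{5}{3} + \frac{\sqrt{-3 + 5}}{9} = \frac{5}{3} + \frac{\sqrt{2}}{9} \approx 1.8238$)
$u{\left(2 - 7 \right)} h + B = 8 \cdot 142 + \left(\frac{5}{3} + \frac{\sqrt{2}}{9}\right) = 1136 + \left(\frac{5}{3} + \frac{\sqrt{2}}{9}\right) = \frac{3413}{3} + \frac{\sqrt{2}}{9}$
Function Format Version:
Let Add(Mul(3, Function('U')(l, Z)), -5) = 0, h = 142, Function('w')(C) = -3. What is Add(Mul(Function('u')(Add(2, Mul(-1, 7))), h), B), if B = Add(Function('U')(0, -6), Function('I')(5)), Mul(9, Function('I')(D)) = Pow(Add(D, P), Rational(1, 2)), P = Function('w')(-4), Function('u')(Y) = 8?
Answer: Add(Rational(3413, 3), Mul(Rational(1, 9), Pow(2, Rational(1, 2)))) ≈ 1137.8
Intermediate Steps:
Function('U')(l, Z) = Rational(5, 3) (Function('U')(l, Z) = Add(Rational(5, 3), Mul(Rational(1, 3), 0)) = Add(Rational(5, 3), 0) = Rational(5, 3))
P = -3
Function('I')(D) = Mul(Rational(1, 9), Pow(Add(-3, D), Rational(1, 2))) (Function('I')(D) = Mul(Rational(1, 9), Pow(Add(D, -3), Rational(1, 2))) = Mul(Rational(1, 9), Pow(Add(-3, D), Rational(1, 2))))
B = Add(Rational(5, 3), Mul(Rational(1, 9), Pow(2, Rational(1, 2)))) (B = Add(Rational(5, 3), Mul(Rational(1, 9), Pow(Add(-3, 5), Rational(1, 2)))) = Add(Rational(5, 3), Mul(Rational(1, 9), Pow(2, Rational(1, 2)))) ≈ 1.8238)
Add(Mul(Function('u')(Add(2, Mul(-1, 7))), h), B) = Add(Mul(8, 142), Add(Rational(5, 3), Mul(Rational(1, 9), Pow(2, Rational(1, 2))))) = Add(1136, Add(Rational(5, 3), Mul(Rational(1, 9), Pow(2, Rational(1, 2))))) = Add(Rational(3413, 3), Mul(Rational(1, 9), Pow(2, Rational(1, 2))))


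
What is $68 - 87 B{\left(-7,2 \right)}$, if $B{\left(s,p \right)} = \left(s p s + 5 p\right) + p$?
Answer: $-9502$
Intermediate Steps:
$B{\left(s,p \right)} = 6 p + p s^{2}$ ($B{\left(s,p \right)} = \left(p s s + 5 p\right) + p = \left(p s^{2} + 5 p\right) + p = \left(5 p + p s^{2}\right) + p = 6 p + p s^{2}$)
$68 - 87 B{\left(-7,2 \right)} = 68 - 87 \cdot 2 \left(6 + \left(-7\right)^{2}\right) = 68 - 87 \cdot 2 \left(6 + 49\right) = 68 - 87 \cdot 2 \cdot 55 = 68 - 9570 = -9502$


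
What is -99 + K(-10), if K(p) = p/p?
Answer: -98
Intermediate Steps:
K(p) = 1
-99 + K(-10) = -99 + 1 = -98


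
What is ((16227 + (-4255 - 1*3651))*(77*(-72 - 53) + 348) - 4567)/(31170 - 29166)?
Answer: -6433207/167 ≈ -38522.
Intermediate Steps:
((16227 + (-4255 - 1*3651))*(77*(-72 - 53) + 348) - 4567)/(31170 - 29166) = ((16227 + (-4255 - 3651))*(77*(-125) + 348) - 4567)/2004 = ((16227 - 7906)*(-9625 + 348) - 4567)*(1/2004) = (8321*(-9277) - 4567)*(1/2004) = (-77193917 - 4567)*(1/2004) = -77198484*1/2004 = -6433207/167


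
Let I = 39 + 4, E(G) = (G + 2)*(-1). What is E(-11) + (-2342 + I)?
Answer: -2290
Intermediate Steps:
E(G) = -2 - G (E(G) = (2 + G)*(-1) = -2 - G)
I = 43
E(-11) + (-2342 + I) = (-2 - 1*(-11)) + (-2342 + 43) = (-2 + 11) - 2299 = 9 - 2299 = -2290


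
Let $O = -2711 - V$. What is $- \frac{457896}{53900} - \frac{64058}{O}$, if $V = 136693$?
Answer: $- \frac{7547475973}{939234450} \approx -8.0358$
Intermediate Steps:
$O = -139404$ ($O = -2711 - 136693 = -139404$)
$- \frac{457896}{53900} - \frac{64058}{O} = - \frac{457896}{53900} - \frac{64058}{-139404} = \left(-457896\right) \frac{1}{53900} - - \frac{32029}{69702} = - \frac{114474}{13475} + \frac{32029}{69702} = - \frac{7547475973}{939234450}$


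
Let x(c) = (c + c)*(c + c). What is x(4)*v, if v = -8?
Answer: -512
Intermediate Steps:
x(c) = 4*c² (x(c) = (2*c)*(2*c) = 4*c²)
x(4)*v = (4*4²)*(-8) = (4*16)*(-8) = 64*(-8) = -512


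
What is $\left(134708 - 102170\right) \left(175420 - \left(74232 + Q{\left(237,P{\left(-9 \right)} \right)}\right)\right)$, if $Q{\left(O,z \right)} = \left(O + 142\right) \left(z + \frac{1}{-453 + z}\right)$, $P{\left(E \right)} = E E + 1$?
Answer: $\frac{846352067682}{371} \approx 2.2813 \cdot 10^{9}$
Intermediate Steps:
$P{\left(E \right)} = 1 + E^{2}$ ($P{\left(E \right)} = E^{2} + 1 = 1 + E^{2}$)
$Q{\left(O,z \right)} = \left(142 + O\right) \left(z + \frac{1}{-453 + z}\right)$
$\left(134708 - 102170\right) \left(175420 - \left(74232 + Q{\left(237,P{\left(-9 \right)} \right)}\right)\right) = \left(134708 - 102170\right) \left(175420 - \left(74232 + \frac{142 + 237 - 64326 \left(1 + \left(-9\right)^{2}\right) + 142 \left(1 + \left(-9\right)^{2}\right)^{2} + 237 \left(1 + \left(-9\right)^{2}\right)^{2} - 107361 \left(1 + \left(-9\right)^{2}\right)}{-453 + \left(1 + \left(-9\right)^{2}\right)}\right)\right) = 32538 \left(175420 - \left(74232 + \frac{142 + 237 - 64326 \left(1 + 81\right) + 142 \left(1 + 81\right)^{2} + 237 \left(1 + 81\right)^{2} - 107361 \left(1 + 81\right)}{-453 + \left(1 + 81\right)}\right)\right) = 32538 \left(175420 - \left(74232 + \frac{142 + 237 - 5274732 + 142 \cdot 82^{2} + 237 \cdot 82^{2} - 107361 \cdot 82}{-453 + 82}\right)\right) = 32538 \left(175420 - \left(74232 + \frac{142 + 237 - 5274732 + 142 \cdot 6724 + 237 \cdot 6724 - 8803602}{-371}\right)\right) = 32538 \left(175420 - \left(74232 - \frac{142 + 237 - 5274732 + 954808 + 1593588 - 8803602}{371}\right)\right) = 32538 \left(175420 - \left(74232 - - \frac{11529559}{371}\right)\right) = 32538 \left(175420 - \frac{39069631}{371}\right) = 32538 \cdot \frac{26011189}{371} = \frac{846352067682}{371}$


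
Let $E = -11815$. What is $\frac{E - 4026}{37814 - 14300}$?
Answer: $- \frac{15841}{23514} \approx -0.67368$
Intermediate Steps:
$\frac{E - 4026}{37814 - 14300} = \frac{-11815 - 4026}{37814 - 14300} = - \frac{15841}{23514}$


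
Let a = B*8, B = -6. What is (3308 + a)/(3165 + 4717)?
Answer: 1630/3941 ≈ 0.41360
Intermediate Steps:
a = -48 (a = -6*8 = -48)
(3308 + a)/(3165 + 4717) = (3308 - 48)/(3165 + 4717) = 3260/7882 = 3260*(1/7882) = 1630/3941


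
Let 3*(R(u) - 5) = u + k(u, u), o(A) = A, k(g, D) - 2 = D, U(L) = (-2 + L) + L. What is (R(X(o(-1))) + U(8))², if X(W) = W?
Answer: 361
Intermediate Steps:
U(L) = -2 + 2*L
k(g, D) = 2 + D
R(u) = 17/3 + 2*u/3 (R(u) = 5 + (u + (2 + u))/3 = 5 + (2 + 2*u)/3 = 5 + (⅔ + 2*u/3) = 17/3 + 2*u/3)
(R(X(o(-1))) + U(8))² = ((17/3 + (⅔)*(-1)) + (-2 + 2*8))² = ((17/3 - ⅔) + (-2 + 16))² = (5 + 14)² = 19² = 361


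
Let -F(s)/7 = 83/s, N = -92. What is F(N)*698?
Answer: 202769/46 ≈ 4408.0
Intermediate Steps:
F(s) = -581/s
F(N)*698 = -581/(-92)*698 = -581*(-1/92)*698 = (581/92)*698 = 202769/46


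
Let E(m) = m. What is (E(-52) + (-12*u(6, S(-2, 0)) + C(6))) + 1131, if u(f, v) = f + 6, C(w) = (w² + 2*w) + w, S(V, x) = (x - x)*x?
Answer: 989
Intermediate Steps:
S(V, x) = 0 (S(V, x) = 0*x = 0)
C(w) = w² + 3*w
u(f, v) = 6 + f
(E(-52) + (-12*u(6, S(-2, 0)) + C(6))) + 1131 = (-52 + (-12*(6 + 6) + 6*(3 + 6))) + 1131 = (-52 + (-12*12 + 6*9)) + 1131 = (-52 + (-144 + 54)) + 1131 = (-52 - 90) + 1131 = -142 + 1131 = 989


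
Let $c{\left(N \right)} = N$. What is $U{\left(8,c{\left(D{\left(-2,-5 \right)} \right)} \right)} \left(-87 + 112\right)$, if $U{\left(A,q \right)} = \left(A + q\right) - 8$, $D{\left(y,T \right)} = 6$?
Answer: $150$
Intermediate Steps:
$U{\left(A,q \right)} = -8 + A + q$
$U{\left(8,c{\left(D{\left(-2,-5 \right)} \right)} \right)} \left(-87 + 112\right) = \left(-8 + 8 + 6\right) \left(-87 + 112\right) = 6 \cdot 25 = 150$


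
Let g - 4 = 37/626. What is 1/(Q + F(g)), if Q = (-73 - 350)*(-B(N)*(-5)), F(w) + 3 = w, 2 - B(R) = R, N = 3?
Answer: 626/1324653 ≈ 0.00047258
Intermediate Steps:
B(R) = 2 - R
g = 2541/626 (g = 4 + 37/626 = 2541/626 ≈ 4.0591)
F(w) = -3 + w
Q = 2115 (Q = (-73 - 350)*(-(2 - 1*3)*(-5)) = -423*(-(2 - 3))*(-5) = -423*(-1*(-1))*(-5) = -423*(-5) = 2115)
1/(Q + F(g)) = 1/(2115 + (-3 + 2541/626)) = 1/(2115 + 663/626) = 1/(1324653/626) = 626/1324653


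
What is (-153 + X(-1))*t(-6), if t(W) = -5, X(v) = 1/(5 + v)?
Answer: 3055/4 ≈ 763.75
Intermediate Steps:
(-153 + X(-1))*t(-6) = (-153 + 1/(5 - 1))*(-5) = (-153 + 1/4)*(-5) = -611/4*(-5) = 3055/4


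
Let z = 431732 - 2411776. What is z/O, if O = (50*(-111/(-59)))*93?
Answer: -58411298/258075 ≈ -226.33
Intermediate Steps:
O = 516150/59 (O = (50*(-111*(-1/59)))*93 = (50*(111/59))*93 = (5550/59)*93 = 516150/59 ≈ 8748.3)
z = -1980044
z/O = -1980044/516150/59 = -1980044*59/516150 = -58411298/258075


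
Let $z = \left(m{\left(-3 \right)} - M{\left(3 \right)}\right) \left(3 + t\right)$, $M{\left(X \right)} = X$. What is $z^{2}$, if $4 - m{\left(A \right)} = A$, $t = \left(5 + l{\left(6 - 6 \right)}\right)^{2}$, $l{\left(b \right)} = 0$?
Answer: $12544$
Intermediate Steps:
$t = 25$ ($t = \left(5 + 0\right)^{2} = 5^{2} = 25$)
$m{\left(A \right)} = 4 - A$
$z = 112$ ($z = \left(\left(4 - -3\right) - 3\right) \left(3 + 25\right) = \left(\left(4 + 3\right) - 3\right) 28 = \left(7 - 3\right) 28 = 4 \cdot 28 = 112$)
$z^{2} = 112^{2} = 12544$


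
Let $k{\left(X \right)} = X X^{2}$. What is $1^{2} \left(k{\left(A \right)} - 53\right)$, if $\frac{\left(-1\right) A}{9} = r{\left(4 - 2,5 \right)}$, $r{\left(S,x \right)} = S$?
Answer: $-5885$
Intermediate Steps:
$A = -18$ ($A = - 9 \left(4 - 2\right) = \left(-9\right) 2 = -18$)
$k{\left(X \right)} = X^{3}$
$1^{2} \left(k{\left(A \right)} - 53\right) = 1^{2} \left(\left(-18\right)^{3} - 53\right) = 1 \left(-5832 - 53\right) = 1 \left(-5885\right) = -5885$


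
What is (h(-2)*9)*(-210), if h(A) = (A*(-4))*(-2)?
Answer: 30240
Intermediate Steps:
h(A) = 8*A (h(A) = -4*A*(-2) = 8*A)
(h(-2)*9)*(-210) = ((8*(-2))*9)*(-210) = -16*9*(-210) = -144*(-210) = 30240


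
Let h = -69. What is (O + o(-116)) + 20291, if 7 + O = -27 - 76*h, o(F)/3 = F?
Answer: 25153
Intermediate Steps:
o(F) = 3*F
O = 5210 (O = -7 + (-27 - 76*(-69)) = -7 + (-27 + 5244) = -7 + 5217 = 5210)
(O + o(-116)) + 20291 = (5210 + 3*(-116)) + 20291 = (5210 - 348) + 20291 = 4862 + 20291 = 25153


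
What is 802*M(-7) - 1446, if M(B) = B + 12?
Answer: 2564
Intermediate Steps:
M(B) = 12 + B
802*M(-7) - 1446 = 802*(12 - 7) - 1446 = 802*5 - 1446 = 4010 - 1446 = 2564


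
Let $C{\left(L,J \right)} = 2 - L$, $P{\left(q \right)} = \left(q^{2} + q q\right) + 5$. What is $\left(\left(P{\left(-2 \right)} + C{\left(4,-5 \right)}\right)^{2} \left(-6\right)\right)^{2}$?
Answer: $527076$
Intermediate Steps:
$P{\left(q \right)} = 5 + 2 q^{2}$ ($P{\left(q \right)} = \left(q^{2} + q^{2}\right) + 5 = 2 q^{2} + 5 = 5 + 2 q^{2}$)
$\left(\left(P{\left(-2 \right)} + C{\left(4,-5 \right)}\right)^{2} \left(-6\right)\right)^{2} = \left(\left(\left(5 + 2 \left(-2\right)^{2}\right) + \left(2 - 4\right)\right)^{2} \left(-6\right)\right)^{2} = \left(\left(\left(5 + 2 \cdot 4\right) + \left(2 - 4\right)\right)^{2} \left(-6\right)\right)^{2} = \left(\left(\left(5 + 8\right) - 2\right)^{2} \left(-6\right)\right)^{2} = \left(\left(13 - 2\right)^{2} \left(-6\right)\right)^{2} = \left(11^{2} \left(-6\right)\right)^{2} = \left(121 \left(-6\right)\right)^{2} = \left(-726\right)^{2} = 527076$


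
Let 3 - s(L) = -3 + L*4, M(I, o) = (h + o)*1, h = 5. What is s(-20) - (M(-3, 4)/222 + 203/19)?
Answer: 105837/1406 ≈ 75.275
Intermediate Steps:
M(I, o) = 5 + o (M(I, o) = (5 + o)*1 = 5 + o)
s(L) = 6 - 4*L (s(L) = 3 - (-3 + L*4) = 3 - (-3 + 4*L) = 3 + (3 - 4*L) = 6 - 4*L)
s(-20) - (M(-3, 4)/222 + 203/19) = (6 - 4*(-20)) - ((5 + 4)/222 + 203/19) = (6 + 80) - (9*(1/222) + 203*(1/19)) = 86 - (3/74 + 203/19) = 86 - 1*15079/1406 = 86 - 15079/1406 = 105837/1406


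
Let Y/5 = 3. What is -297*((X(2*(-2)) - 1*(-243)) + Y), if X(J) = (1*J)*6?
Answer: -69498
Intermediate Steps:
X(J) = 6*J (X(J) = J*6 = 6*J)
Y = 15 (Y = 5*3 = 15)
-297*((X(2*(-2)) - 1*(-243)) + Y) = -297*((6*(2*(-2)) - 1*(-243)) + 15) = -297*((6*(-4) + 243) + 15) = -297*((-24 + 243) + 15) = -297*(219 + 15) = -297*234 = -69498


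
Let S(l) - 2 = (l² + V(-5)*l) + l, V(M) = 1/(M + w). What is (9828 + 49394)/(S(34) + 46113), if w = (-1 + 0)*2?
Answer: 414554/331101 ≈ 1.2520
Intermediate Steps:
w = -2 (w = -1*2 = -2)
V(M) = 1/(-2 + M) (V(M) = 1/(M - 2) = 1/(-2 + M))
S(l) = 2 + l² + 6*l/7 (S(l) = 2 + ((l² + l/(-2 - 5)) + l) = 2 + ((l² + l/(-7)) + l) = 2 + ((l² - l/7) + l) = 2 + (l² + 6*l/7) = 2 + l² + 6*l/7)
(9828 + 49394)/(S(34) + 46113) = (9828 + 49394)/((2 + 34² + (6/7)*34) + 46113) = 59222/((2 + 1156 + 204/7) + 46113) = 59222/(8310/7 + 46113) = 59222/(331101/7) = 59222*(7/331101) = 414554/331101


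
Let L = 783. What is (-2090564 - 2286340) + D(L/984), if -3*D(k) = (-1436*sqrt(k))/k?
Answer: -4376904 + 2872*sqrt(2378)/261 ≈ -4.3764e+6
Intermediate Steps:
D(k) = 1436/(3*sqrt(k)) (D(k) = -(-1436*sqrt(k))/(3*k) = -(-1436)/(3*sqrt(k)) = 1436/(3*sqrt(k)))
(-2090564 - 2286340) + D(L/984) = (-2090564 - 2286340) + 1436/(3*sqrt(783/984)) = -4376904 + 1436/(3*sqrt(783*(1/984))) = -4376904 + 1436/(3*sqrt(261/328)) = -4376904 + 1436*(2*sqrt(2378)/87)/3 = -4376904 + 2872*sqrt(2378)/261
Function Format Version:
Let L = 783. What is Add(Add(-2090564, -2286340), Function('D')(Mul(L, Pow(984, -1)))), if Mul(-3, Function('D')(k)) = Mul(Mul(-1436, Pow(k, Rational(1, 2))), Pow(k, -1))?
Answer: Add(-4376904, Mul(Rational(2872, 261), Pow(2378, Rational(1, 2)))) ≈ -4.3764e+6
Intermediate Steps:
Function('D')(k) = Mul(Rational(1436, 3), Pow(k, Rational(-1, 2))) (Function('D')(k) = Mul(Rational(-1, 3), Mul(Mul(-1436, Pow(k, Rational(1, 2))), Pow(k, -1))) = Mul(Rational(-1, 3), Mul(-1436, Pow(k, Rational(-1, 2)))) = Mul(Rational(1436, 3), Pow(k, Rational(-1, 2))))
Add(Add(-2090564, -2286340), Function('D')(Mul(L, Pow(984, -1)))) = Add(Add(-2090564, -2286340), Mul(Rational(1436, 3), Pow(Mul(783, Pow(984, -1)), Rational(-1, 2)))) = Add(-4376904, Mul(Rational(1436, 3), Pow(Mul(783, Rational(1, 984)), Rational(-1, 2)))) = Add(-4376904, Mul(Rational(1436, 3), Pow(Rational(261, 328), Rational(-1, 2)))) = Add(-4376904, Mul(Rational(1436, 3), Mul(Rational(2, 87), Pow(2378, Rational(1, 2))))) = Add(-4376904, Mul(Rational(2872, 261), Pow(2378, Rational(1, 2))))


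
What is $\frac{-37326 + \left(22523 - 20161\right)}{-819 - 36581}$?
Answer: $\frac{8741}{9350} \approx 0.93487$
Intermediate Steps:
$\frac{-37326 + \left(22523 - 20161\right)}{-819 - 36581} = \frac{-37326 + \left(22523 - 20161\right)}{-37400} = \left(-37326 + 2362\right) \left(- \frac{1}{37400}\right) = \left(-34964\right) \left(- \frac{1}{37400}\right) = \frac{8741}{9350}$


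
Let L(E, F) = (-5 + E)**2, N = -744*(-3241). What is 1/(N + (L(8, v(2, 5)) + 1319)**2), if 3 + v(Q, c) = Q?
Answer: 1/4174888 ≈ 2.3953e-7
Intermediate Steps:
v(Q, c) = -3 + Q
N = 2411304
1/(N + (L(8, v(2, 5)) + 1319)**2) = 1/(2411304 + ((-5 + 8)**2 + 1319)**2) = 1/(2411304 + (3**2 + 1319)**2) = 1/(2411304 + (9 + 1319)**2) = 1/(2411304 + 1328**2) = 1/(2411304 + 1763584) = 1/4174888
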